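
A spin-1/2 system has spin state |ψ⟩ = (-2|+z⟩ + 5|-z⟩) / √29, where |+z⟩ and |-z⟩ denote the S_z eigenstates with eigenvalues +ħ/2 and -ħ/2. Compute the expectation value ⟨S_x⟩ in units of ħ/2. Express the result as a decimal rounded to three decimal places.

-0.690

⟨σ_x⟩ = 2 Re(a* b)/(|a|²+|b|²) with a = -2, b = 5.
a* b = -10, so ⟨σ_x⟩ = -20/29.
⟨S_x⟩ = (ħ/2)·⟨σ_x⟩.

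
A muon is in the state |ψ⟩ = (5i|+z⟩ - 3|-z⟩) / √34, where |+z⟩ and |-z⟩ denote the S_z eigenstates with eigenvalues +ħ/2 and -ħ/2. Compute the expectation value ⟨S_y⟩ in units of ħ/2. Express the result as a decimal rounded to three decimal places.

⟨σ_y⟩ = 2 Im(a* b)/(|a|²+|b|²) with a = 5i, b = -3.
a* b = 15i, so ⟨σ_y⟩ = 30/34.
⟨S_y⟩ = (ħ/2)·⟨σ_y⟩.

0.882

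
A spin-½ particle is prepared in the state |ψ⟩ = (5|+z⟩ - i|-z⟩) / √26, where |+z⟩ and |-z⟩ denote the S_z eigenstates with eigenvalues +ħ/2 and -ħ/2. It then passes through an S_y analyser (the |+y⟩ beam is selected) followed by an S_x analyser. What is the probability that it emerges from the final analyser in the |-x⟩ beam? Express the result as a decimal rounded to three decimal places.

First analyser (S_y): P(|+y⟩) = |⟨+y|ψ⟩|² = 16/52.
After stage 1 the state is |+y⟩; P(|-x⟩) = |⟨-x|+y⟩|² = 1/2.
Joint probability = 16/52 × 1/2 = 0.154.

0.154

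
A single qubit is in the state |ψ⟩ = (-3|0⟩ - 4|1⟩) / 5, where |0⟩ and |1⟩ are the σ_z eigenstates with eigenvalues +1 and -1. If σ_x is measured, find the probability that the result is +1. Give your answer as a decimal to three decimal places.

0.980

|+x⟩ = (|0⟩ + |1⟩)/√2, so ⟨+x|ψ⟩ = (-7) / (√2·5).
P = |-7|² / 50 = 49/50.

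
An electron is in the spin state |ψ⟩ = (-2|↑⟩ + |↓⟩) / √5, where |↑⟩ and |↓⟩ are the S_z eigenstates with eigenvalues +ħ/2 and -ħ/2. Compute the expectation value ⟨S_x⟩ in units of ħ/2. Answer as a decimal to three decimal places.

⟨σ_x⟩ = 2 Re(a* b)/(|a|²+|b|²) with a = -2, b = 1.
a* b = -2, so ⟨σ_x⟩ = -4/5.
⟨S_x⟩ = (ħ/2)·⟨σ_x⟩.

-0.800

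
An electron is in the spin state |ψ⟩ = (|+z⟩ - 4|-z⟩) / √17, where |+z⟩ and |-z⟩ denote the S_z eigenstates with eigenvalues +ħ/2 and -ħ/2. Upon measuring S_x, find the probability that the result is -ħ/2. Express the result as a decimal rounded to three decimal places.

0.735

|-x⟩ = (|+z⟩ - |-z⟩)/√2, so ⟨-x|ψ⟩ = (5) / (√2·√17).
P = |5|² / 34 = 25/34.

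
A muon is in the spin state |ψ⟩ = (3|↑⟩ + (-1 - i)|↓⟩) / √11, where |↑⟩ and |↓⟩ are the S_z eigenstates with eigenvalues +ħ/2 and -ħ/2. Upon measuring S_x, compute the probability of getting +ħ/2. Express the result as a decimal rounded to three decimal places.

0.227

|+x⟩ = (|↑⟩ + |↓⟩)/√2, so ⟨+x|ψ⟩ = (2 - i) / (√2·√11).
P = |2 - i|² / 22 = 5/22.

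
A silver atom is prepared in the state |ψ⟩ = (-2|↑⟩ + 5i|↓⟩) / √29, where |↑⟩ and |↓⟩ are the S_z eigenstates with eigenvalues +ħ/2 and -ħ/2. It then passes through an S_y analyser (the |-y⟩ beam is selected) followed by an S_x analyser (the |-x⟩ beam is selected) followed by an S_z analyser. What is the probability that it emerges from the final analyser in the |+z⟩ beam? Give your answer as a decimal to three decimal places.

0.211

First analyser (S_y): P(|-y⟩) = |⟨-y|ψ⟩|² = 49/58.
After stage 1 the state is |-y⟩; P(|-x⟩) = |⟨-x|-y⟩|² = 1/2.
After stage 2 the state is |-x⟩; P(|+z⟩) = |⟨+z|-x⟩|² = 1/2.
Joint probability = 49/58 × 1/2 × 1/2 = 0.211.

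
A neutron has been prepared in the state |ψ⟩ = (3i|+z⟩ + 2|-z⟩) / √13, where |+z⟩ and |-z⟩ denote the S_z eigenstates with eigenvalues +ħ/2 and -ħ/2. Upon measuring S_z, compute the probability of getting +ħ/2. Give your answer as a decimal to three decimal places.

0.692

The +ħ/2 outcome corresponds to |+z⟩. Its amplitude in |ψ⟩ is 3i/√13.
P = |3i|² / 13 = 9/13.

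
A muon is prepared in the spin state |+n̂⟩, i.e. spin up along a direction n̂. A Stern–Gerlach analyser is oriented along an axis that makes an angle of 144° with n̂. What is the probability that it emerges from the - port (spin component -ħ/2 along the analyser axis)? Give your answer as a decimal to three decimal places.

For spin-½, the probability of finding spin-up along an axis at angle θ to the initial spin direction is cos²(θ/2); spin-down is sin²(θ/2).
θ = 144°, so P = sin²(72°) ≈ 0.905.

0.905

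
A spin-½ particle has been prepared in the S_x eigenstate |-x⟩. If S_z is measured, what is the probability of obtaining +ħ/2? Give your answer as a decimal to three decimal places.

0.500

In the S_z basis, |-x⟩ = (|↑⟩ - |↓⟩)/√2 and |+z⟩ = |↑⟩.
|⟨+z|-x⟩|² = 1/2.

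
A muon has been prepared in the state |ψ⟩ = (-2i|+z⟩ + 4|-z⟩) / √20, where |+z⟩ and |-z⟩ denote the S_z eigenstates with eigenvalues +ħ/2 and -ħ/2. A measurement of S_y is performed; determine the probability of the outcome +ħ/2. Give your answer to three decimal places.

|+y⟩ = (|+z⟩ + i|-z⟩)/√2, so ⟨+y|ψ⟩ = (-6i) / (√2·√20).
P = |-6i|² / 40 = 36/40.

0.900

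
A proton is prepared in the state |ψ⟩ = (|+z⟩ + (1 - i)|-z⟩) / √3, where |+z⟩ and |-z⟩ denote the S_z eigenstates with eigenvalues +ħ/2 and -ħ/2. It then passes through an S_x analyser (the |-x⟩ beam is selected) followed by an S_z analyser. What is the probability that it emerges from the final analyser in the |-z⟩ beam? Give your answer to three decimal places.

First analyser (S_x): P(|-x⟩) = |⟨-x|ψ⟩|² = 1/6.
After stage 1 the state is |-x⟩; P(|-z⟩) = |⟨-z|-x⟩|² = 1/2.
Joint probability = 1/6 × 1/2 = 0.083.

0.083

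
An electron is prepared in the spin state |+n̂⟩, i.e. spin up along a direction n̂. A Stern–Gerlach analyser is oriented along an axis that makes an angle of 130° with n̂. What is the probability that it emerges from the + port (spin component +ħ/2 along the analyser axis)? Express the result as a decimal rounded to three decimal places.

For spin-½, the probability of finding spin-up along an axis at angle θ to the initial spin direction is cos²(θ/2); spin-down is sin²(θ/2).
θ = 130°, so P = cos²(65°) ≈ 0.179.

0.179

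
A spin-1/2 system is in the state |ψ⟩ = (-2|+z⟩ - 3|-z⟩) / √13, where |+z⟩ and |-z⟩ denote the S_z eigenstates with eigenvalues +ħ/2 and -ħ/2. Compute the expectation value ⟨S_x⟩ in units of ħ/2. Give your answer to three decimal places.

⟨σ_x⟩ = 2 Re(a* b)/(|a|²+|b|²) with a = -2, b = -3.
a* b = 6, so ⟨σ_x⟩ = 12/13.
⟨S_x⟩ = (ħ/2)·⟨σ_x⟩.

0.923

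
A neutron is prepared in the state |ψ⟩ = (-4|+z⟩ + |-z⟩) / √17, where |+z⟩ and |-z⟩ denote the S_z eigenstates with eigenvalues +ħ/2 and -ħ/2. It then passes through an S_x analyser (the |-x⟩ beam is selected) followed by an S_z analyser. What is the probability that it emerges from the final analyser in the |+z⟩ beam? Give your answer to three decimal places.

0.368

First analyser (S_x): P(|-x⟩) = |⟨-x|ψ⟩|² = 25/34.
After stage 1 the state is |-x⟩; P(|+z⟩) = |⟨+z|-x⟩|² = 1/2.
Joint probability = 25/34 × 1/2 = 0.368.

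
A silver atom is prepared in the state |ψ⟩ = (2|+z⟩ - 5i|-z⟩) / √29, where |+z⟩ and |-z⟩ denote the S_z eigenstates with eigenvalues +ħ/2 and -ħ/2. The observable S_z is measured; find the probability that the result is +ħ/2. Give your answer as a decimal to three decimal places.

The +ħ/2 outcome corresponds to |+z⟩. Its amplitude in |ψ⟩ is 2/√29.
P = |2|² / 29 = 4/29.

0.138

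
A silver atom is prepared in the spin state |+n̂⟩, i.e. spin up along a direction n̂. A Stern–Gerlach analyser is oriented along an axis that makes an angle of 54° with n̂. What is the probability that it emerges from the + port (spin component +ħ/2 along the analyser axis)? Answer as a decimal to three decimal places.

0.794

For spin-½, the probability of finding spin-up along an axis at angle θ to the initial spin direction is cos²(θ/2); spin-down is sin²(θ/2).
θ = 54°, so P = cos²(27°) ≈ 0.794.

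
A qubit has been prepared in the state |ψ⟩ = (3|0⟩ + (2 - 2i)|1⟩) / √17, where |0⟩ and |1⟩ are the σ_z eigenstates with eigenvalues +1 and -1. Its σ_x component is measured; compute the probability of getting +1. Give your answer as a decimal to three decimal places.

0.853

|+x⟩ = (|0⟩ + |1⟩)/√2, so ⟨+x|ψ⟩ = (5 - 2i) / (√2·√17).
P = |5 - 2i|² / 34 = 29/34.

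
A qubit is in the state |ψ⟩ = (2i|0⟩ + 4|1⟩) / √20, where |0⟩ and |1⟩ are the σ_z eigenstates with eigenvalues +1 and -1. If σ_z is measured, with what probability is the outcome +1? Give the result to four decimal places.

0.2000

The +1 outcome corresponds to |0⟩. Its amplitude in |ψ⟩ is 2i/√20.
P = |2i|² / 20 = 4/20.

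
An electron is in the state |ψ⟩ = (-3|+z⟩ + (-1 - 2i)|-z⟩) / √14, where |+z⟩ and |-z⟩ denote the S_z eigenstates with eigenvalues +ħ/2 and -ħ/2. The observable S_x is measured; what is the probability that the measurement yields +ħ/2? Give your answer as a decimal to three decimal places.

|+x⟩ = (|+z⟩ + |-z⟩)/√2, so ⟨+x|ψ⟩ = (-4 - 2i) / (√2·√14).
P = |-4 - 2i|² / 28 = 20/28.

0.714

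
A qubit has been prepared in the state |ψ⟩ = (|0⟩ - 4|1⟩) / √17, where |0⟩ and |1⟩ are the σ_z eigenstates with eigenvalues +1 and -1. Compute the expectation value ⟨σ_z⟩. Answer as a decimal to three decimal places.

⟨σ_z⟩ = |a|² - |b|² divided by |a|²+|b|², with a, b the |0⟩, |1⟩ amplitudes.
= (1 - 16)/17 = -15/17.

-0.882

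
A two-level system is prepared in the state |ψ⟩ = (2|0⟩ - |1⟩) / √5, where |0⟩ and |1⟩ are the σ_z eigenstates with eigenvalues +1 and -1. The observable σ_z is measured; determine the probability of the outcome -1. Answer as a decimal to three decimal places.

0.200

The -1 outcome corresponds to |1⟩. Its amplitude in |ψ⟩ is -1/√5.
P = |-1|² / 5 = 1/5.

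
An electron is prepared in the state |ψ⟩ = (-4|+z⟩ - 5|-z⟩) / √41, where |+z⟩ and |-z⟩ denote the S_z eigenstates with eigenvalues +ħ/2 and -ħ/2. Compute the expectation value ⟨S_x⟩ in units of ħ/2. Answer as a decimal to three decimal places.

0.976

⟨σ_x⟩ = 2 Re(a* b)/(|a|²+|b|²) with a = -4, b = -5.
a* b = 20, so ⟨σ_x⟩ = 40/41.
⟨S_x⟩ = (ħ/2)·⟨σ_x⟩.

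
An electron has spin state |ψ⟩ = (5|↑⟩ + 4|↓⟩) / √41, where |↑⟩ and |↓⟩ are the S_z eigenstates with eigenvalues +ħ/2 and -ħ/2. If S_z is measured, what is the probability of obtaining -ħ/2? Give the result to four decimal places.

The -ħ/2 outcome corresponds to |↓⟩. Its amplitude in |ψ⟩ is 4/√41.
P = |4|² / 41 = 16/41.

0.3902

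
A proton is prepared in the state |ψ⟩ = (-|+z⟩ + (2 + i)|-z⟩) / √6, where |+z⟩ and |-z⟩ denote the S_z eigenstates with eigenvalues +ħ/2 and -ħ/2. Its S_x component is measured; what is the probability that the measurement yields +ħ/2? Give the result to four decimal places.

0.1667

|+x⟩ = (|+z⟩ + |-z⟩)/√2, so ⟨+x|ψ⟩ = (1 + i) / (√2·√6).
P = |1 + i|² / 12 = 2/12.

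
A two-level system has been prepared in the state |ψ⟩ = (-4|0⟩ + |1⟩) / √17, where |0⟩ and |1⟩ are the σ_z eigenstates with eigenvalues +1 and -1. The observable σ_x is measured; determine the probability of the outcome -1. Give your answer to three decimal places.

|-x⟩ = (|0⟩ - |1⟩)/√2, so ⟨-x|ψ⟩ = (-5) / (√2·√17).
P = |-5|² / 34 = 25/34.

0.735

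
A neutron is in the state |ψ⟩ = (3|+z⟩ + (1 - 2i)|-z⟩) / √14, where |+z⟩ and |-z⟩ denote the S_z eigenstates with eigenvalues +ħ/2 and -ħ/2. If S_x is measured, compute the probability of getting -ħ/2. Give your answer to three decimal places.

|-x⟩ = (|+z⟩ - |-z⟩)/√2, so ⟨-x|ψ⟩ = (2 + 2i) / (√2·√14).
P = |2 + 2i|² / 28 = 8/28.

0.286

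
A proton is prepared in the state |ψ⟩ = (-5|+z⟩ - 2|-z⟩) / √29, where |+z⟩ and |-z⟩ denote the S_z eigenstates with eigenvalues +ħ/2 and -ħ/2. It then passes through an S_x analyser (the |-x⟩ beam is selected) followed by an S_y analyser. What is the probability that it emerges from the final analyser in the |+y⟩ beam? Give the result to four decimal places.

0.0776

First analyser (S_x): P(|-x⟩) = |⟨-x|ψ⟩|² = 9/58.
After stage 1 the state is |-x⟩; P(|+y⟩) = |⟨+y|-x⟩|² = 1/2.
Joint probability = 9/58 × 1/2 = 0.0776.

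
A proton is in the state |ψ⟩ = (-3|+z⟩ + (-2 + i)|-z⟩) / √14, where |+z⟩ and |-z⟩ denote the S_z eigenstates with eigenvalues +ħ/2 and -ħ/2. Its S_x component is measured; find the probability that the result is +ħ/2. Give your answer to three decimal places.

0.929

|+x⟩ = (|+z⟩ + |-z⟩)/√2, so ⟨+x|ψ⟩ = (-5 + i) / (√2·√14).
P = |-5 + i|² / 28 = 26/28.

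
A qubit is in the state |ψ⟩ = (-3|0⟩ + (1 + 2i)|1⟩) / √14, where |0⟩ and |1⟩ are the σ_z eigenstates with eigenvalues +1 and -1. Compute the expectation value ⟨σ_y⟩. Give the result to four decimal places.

⟨σ_y⟩ = 2 Im(a* b)/(|a|²+|b|²) with a = -3, b = (1 + 2i).
a* b = (-3 - 6i), so ⟨σ_y⟩ = -12/14.

-0.8571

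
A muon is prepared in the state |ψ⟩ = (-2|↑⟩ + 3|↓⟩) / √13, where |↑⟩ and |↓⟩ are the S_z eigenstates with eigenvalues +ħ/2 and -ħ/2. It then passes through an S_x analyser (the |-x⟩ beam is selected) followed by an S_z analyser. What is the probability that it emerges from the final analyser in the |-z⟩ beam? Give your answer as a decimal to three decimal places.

First analyser (S_x): P(|-x⟩) = |⟨-x|ψ⟩|² = 25/26.
After stage 1 the state is |-x⟩; P(|-z⟩) = |⟨-z|-x⟩|² = 1/2.
Joint probability = 25/26 × 1/2 = 0.481.

0.481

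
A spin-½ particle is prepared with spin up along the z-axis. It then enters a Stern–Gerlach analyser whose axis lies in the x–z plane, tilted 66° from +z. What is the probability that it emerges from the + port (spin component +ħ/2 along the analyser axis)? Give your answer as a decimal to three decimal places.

0.703

For spin-½, the probability of finding spin-up along an axis at angle θ to the initial spin direction is cos²(θ/2); spin-down is sin²(θ/2).
θ = 66°, so P = cos²(33°) ≈ 0.703.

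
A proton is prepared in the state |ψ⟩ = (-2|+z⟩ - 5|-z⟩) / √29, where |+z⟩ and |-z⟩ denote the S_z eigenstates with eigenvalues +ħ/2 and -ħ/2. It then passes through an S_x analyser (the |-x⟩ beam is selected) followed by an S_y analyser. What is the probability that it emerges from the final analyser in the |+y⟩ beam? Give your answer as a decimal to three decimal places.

0.078

First analyser (S_x): P(|-x⟩) = |⟨-x|ψ⟩|² = 9/58.
After stage 1 the state is |-x⟩; P(|+y⟩) = |⟨+y|-x⟩|² = 1/2.
Joint probability = 9/58 × 1/2 = 0.078.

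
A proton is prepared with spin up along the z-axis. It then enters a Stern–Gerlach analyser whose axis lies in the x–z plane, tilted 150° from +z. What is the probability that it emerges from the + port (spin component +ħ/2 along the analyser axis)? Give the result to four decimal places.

For spin-½, the probability of finding spin-up along an axis at angle θ to the initial spin direction is cos²(θ/2); spin-down is sin²(θ/2).
θ = 150°, so P = cos²(75°) ≈ 0.0670.

0.0670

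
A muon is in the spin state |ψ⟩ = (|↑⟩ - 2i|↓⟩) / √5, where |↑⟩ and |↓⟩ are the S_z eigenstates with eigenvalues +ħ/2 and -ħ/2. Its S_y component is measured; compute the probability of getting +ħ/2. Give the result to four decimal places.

0.1000

|+y⟩ = (|↑⟩ + i|↓⟩)/√2, so ⟨+y|ψ⟩ = (-1) / (√2·√5).
P = |-1|² / 10 = 1/10.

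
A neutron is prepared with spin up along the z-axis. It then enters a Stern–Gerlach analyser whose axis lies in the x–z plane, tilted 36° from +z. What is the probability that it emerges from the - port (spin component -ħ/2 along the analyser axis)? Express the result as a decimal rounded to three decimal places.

0.095

For spin-½, the probability of finding spin-up along an axis at angle θ to the initial spin direction is cos²(θ/2); spin-down is sin²(θ/2).
θ = 36°, so P = sin²(18°) ≈ 0.095.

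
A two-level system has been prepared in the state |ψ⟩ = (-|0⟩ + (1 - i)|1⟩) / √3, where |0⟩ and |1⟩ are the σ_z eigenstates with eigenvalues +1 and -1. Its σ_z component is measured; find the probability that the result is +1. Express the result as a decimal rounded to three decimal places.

0.333

The +1 outcome corresponds to |0⟩. Its amplitude in |ψ⟩ is -1/√3.
P = |-1|² / 3 = 1/3.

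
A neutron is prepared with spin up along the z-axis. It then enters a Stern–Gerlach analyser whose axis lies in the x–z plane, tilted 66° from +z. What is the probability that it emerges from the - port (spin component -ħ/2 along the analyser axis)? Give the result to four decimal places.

0.2966

For spin-½, the probability of finding spin-up along an axis at angle θ to the initial spin direction is cos²(θ/2); spin-down is sin²(θ/2).
θ = 66°, so P = sin²(33°) ≈ 0.2966.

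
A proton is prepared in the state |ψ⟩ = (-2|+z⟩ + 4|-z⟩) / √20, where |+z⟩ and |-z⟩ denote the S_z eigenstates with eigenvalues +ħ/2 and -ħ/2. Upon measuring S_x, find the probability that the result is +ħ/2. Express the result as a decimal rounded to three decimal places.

0.100

|+x⟩ = (|+z⟩ + |-z⟩)/√2, so ⟨+x|ψ⟩ = (2) / (√2·√20).
P = |2|² / 40 = 4/40.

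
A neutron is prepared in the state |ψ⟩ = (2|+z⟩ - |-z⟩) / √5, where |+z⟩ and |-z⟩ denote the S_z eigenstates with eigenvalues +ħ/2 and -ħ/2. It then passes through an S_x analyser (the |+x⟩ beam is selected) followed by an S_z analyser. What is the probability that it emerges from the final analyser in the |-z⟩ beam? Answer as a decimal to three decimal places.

0.050

First analyser (S_x): P(|+x⟩) = |⟨+x|ψ⟩|² = 1/10.
After stage 1 the state is |+x⟩; P(|-z⟩) = |⟨-z|+x⟩|² = 1/2.
Joint probability = 1/10 × 1/2 = 0.050.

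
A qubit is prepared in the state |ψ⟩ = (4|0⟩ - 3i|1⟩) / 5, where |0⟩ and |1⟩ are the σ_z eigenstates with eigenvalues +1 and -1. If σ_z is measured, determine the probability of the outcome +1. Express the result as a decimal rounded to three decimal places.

0.640

The +1 outcome corresponds to |0⟩. Its amplitude in |ψ⟩ is 4/5.
P = |4|² / 25 = 16/25.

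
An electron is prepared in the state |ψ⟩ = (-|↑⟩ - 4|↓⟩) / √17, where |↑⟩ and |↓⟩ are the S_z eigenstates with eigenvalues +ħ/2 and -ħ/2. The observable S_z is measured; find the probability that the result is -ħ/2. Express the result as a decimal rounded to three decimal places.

0.941

The -ħ/2 outcome corresponds to |↓⟩. Its amplitude in |ψ⟩ is -4/√17.
P = |-4|² / 17 = 16/17.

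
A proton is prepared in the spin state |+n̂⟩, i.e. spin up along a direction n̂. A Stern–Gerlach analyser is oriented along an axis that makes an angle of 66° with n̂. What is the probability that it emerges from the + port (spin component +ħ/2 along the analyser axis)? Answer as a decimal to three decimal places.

For spin-½, the probability of finding spin-up along an axis at angle θ to the initial spin direction is cos²(θ/2); spin-down is sin²(θ/2).
θ = 66°, so P = cos²(33°) ≈ 0.703.

0.703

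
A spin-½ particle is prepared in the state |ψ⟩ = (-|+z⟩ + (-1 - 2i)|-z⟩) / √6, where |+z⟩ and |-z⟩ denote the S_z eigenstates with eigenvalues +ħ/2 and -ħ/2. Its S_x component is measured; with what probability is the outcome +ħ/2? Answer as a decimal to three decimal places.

0.667

|+x⟩ = (|+z⟩ + |-z⟩)/√2, so ⟨+x|ψ⟩ = (-2 - 2i) / (√2·√6).
P = |-2 - 2i|² / 12 = 8/12.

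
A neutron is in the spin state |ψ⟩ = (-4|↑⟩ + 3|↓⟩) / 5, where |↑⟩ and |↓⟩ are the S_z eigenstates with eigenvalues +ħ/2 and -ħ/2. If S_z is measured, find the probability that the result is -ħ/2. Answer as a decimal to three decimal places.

The -ħ/2 outcome corresponds to |↓⟩. Its amplitude in |ψ⟩ is 3/5.
P = |3|² / 25 = 9/25.

0.360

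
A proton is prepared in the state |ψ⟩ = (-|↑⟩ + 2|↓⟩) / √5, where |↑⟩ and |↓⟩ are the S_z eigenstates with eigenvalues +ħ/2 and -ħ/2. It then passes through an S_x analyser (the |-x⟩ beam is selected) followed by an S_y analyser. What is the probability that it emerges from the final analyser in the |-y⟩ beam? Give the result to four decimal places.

First analyser (S_x): P(|-x⟩) = |⟨-x|ψ⟩|² = 9/10.
After stage 1 the state is |-x⟩; P(|-y⟩) = |⟨-y|-x⟩|² = 1/2.
Joint probability = 9/10 × 1/2 = 0.4500.

0.4500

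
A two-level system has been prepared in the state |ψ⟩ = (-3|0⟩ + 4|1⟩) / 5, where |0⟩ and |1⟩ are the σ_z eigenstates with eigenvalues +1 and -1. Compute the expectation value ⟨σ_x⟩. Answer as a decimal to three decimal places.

-0.960

⟨σ_x⟩ = 2 Re(a* b)/(|a|²+|b|²) with a = -3, b = 4.
a* b = -12, so ⟨σ_x⟩ = -24/25.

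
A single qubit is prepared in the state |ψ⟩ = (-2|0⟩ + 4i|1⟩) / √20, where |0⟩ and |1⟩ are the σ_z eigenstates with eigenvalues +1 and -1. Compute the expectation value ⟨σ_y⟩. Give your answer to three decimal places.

⟨σ_y⟩ = 2 Im(a* b)/(|a|²+|b|²) with a = -2, b = 4i.
a* b = -8i, so ⟨σ_y⟩ = -16/20.

-0.800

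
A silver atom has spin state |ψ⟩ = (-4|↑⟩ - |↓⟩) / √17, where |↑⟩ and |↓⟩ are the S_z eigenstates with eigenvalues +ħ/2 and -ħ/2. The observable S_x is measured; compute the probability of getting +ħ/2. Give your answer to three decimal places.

|+x⟩ = (|↑⟩ + |↓⟩)/√2, so ⟨+x|ψ⟩ = (-5) / (√2·√17).
P = |-5|² / 34 = 25/34.

0.735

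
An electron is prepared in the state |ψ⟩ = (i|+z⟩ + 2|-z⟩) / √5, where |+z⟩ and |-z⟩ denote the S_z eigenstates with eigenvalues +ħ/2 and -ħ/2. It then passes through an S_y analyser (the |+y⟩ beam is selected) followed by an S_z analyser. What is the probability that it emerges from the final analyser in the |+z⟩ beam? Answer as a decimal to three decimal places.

0.050

First analyser (S_y): P(|+y⟩) = |⟨+y|ψ⟩|² = 1/10.
After stage 1 the state is |+y⟩; P(|+z⟩) = |⟨+z|+y⟩|² = 1/2.
Joint probability = 1/10 × 1/2 = 0.050.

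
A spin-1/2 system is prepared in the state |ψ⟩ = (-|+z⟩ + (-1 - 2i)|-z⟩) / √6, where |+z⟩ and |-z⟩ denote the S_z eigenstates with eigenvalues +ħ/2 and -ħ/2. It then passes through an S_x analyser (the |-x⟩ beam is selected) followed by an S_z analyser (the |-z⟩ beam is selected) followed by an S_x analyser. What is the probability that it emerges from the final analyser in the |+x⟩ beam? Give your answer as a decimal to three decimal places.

0.083

First analyser (S_x): P(|-x⟩) = |⟨-x|ψ⟩|² = 4/12.
After stage 1 the state is |-x⟩; P(|-z⟩) = |⟨-z|-x⟩|² = 1/2.
After stage 2 the state is |-z⟩; P(|+x⟩) = |⟨+x|-z⟩|² = 1/2.
Joint probability = 4/12 × 1/2 × 1/2 = 0.083.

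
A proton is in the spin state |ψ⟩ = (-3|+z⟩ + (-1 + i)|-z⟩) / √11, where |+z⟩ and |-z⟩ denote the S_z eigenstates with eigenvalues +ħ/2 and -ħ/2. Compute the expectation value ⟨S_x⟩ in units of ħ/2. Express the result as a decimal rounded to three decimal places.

0.545

⟨σ_x⟩ = 2 Re(a* b)/(|a|²+|b|²) with a = -3, b = (-1 + i).
a* b = (3 - 3i), so ⟨σ_x⟩ = 6/11.
⟨S_x⟩ = (ħ/2)·⟨σ_x⟩.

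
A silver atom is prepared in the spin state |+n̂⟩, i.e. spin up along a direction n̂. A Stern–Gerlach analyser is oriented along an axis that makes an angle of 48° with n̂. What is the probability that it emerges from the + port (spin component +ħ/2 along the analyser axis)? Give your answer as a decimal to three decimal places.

0.835

For spin-½, the probability of finding spin-up along an axis at angle θ to the initial spin direction is cos²(θ/2); spin-down is sin²(θ/2).
θ = 48°, so P = cos²(24°) ≈ 0.835.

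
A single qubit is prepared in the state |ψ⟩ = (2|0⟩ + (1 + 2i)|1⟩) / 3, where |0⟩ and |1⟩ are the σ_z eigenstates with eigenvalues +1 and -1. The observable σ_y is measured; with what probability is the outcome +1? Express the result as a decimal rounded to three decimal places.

0.944

|+y⟩ = (|0⟩ + i|1⟩)/√2, so ⟨+y|ψ⟩ = (4 - i) / (√2·3).
P = |4 - i|² / 18 = 17/18.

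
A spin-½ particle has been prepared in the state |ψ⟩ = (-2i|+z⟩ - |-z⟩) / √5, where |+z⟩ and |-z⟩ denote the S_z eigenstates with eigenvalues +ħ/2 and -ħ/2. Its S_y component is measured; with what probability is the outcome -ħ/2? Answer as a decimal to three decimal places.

0.900

|-y⟩ = (|+z⟩ - i|-z⟩)/√2, so ⟨-y|ψ⟩ = (-3i) / (√2·√5).
P = |-3i|² / 10 = 9/10.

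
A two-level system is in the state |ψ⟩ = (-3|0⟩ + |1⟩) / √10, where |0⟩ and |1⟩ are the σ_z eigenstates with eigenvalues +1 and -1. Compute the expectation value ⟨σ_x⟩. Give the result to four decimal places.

-0.6000

⟨σ_x⟩ = 2 Re(a* b)/(|a|²+|b|²) with a = -3, b = 1.
a* b = -3, so ⟨σ_x⟩ = -6/10.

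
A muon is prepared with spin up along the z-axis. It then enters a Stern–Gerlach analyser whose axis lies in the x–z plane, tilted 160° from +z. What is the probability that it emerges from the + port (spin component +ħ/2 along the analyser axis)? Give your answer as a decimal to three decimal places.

0.030

For spin-½, the probability of finding spin-up along an axis at angle θ to the initial spin direction is cos²(θ/2); spin-down is sin²(θ/2).
θ = 160°, so P = cos²(80°) ≈ 0.030.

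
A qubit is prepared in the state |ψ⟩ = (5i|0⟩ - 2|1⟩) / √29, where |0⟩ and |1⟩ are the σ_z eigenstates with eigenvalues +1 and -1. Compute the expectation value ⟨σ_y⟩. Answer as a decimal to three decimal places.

⟨σ_y⟩ = 2 Im(a* b)/(|a|²+|b|²) with a = 5i, b = -2.
a* b = 10i, so ⟨σ_y⟩ = 20/29.

0.690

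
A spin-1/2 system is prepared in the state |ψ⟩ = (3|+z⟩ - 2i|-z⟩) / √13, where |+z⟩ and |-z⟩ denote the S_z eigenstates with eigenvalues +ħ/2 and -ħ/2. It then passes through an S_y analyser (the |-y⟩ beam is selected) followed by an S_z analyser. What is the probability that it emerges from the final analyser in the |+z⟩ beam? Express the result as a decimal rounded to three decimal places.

First analyser (S_y): P(|-y⟩) = |⟨-y|ψ⟩|² = 25/26.
After stage 1 the state is |-y⟩; P(|+z⟩) = |⟨+z|-y⟩|² = 1/2.
Joint probability = 25/26 × 1/2 = 0.481.

0.481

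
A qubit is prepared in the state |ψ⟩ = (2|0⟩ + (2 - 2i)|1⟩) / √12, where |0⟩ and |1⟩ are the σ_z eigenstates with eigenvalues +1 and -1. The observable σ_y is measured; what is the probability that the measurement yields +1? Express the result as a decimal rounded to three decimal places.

|+y⟩ = (|0⟩ + i|1⟩)/√2, so ⟨+y|ψ⟩ = (-2i) / (√2·√12).
P = |-2i|² / 24 = 4/24.

0.167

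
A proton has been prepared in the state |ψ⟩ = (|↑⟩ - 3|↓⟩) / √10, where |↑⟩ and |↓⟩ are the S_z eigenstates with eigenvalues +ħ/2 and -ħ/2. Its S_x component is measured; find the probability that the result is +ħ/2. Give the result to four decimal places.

0.2000

|+x⟩ = (|↑⟩ + |↓⟩)/√2, so ⟨+x|ψ⟩ = (-2) / (√2·√10).
P = |-2|² / 20 = 4/20.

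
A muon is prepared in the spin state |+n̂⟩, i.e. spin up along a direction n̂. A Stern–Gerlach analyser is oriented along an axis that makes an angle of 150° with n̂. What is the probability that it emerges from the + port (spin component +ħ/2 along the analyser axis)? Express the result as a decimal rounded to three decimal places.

0.067

For spin-½, the probability of finding spin-up along an axis at angle θ to the initial spin direction is cos²(θ/2); spin-down is sin²(θ/2).
θ = 150°, so P = cos²(75°) ≈ 0.067.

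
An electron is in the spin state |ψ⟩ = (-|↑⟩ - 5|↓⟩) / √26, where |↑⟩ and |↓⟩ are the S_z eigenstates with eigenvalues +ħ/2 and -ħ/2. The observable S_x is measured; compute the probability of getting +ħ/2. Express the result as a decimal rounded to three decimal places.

|+x⟩ = (|↑⟩ + |↓⟩)/√2, so ⟨+x|ψ⟩ = (-6) / (√2·√26).
P = |-6|² / 52 = 36/52.

0.692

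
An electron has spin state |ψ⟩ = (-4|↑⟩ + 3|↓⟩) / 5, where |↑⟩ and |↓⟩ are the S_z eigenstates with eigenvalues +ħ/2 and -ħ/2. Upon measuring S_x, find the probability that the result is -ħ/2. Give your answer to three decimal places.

0.980

|-x⟩ = (|↑⟩ - |↓⟩)/√2, so ⟨-x|ψ⟩ = (-7) / (√2·5).
P = |-7|² / 50 = 49/50.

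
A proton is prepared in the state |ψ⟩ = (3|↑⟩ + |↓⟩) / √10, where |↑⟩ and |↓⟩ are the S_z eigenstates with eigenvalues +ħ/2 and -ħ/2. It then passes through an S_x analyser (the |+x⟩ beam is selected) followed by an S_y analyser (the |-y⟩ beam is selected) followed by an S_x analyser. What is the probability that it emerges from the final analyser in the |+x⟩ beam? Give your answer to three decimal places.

0.200

First analyser (S_x): P(|+x⟩) = |⟨+x|ψ⟩|² = 16/20.
After stage 1 the state is |+x⟩; P(|-y⟩) = |⟨-y|+x⟩|² = 1/2.
After stage 2 the state is |-y⟩; P(|+x⟩) = |⟨+x|-y⟩|² = 1/2.
Joint probability = 16/20 × 1/2 × 1/2 = 0.200.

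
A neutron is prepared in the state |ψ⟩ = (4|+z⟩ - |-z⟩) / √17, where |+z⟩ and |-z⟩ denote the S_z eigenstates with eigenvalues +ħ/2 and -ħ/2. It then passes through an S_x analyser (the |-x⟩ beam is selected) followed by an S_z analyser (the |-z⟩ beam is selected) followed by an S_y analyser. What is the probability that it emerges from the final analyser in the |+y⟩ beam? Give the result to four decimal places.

0.1838

First analyser (S_x): P(|-x⟩) = |⟨-x|ψ⟩|² = 25/34.
After stage 1 the state is |-x⟩; P(|-z⟩) = |⟨-z|-x⟩|² = 1/2.
After stage 2 the state is |-z⟩; P(|+y⟩) = |⟨+y|-z⟩|² = 1/2.
Joint probability = 25/34 × 1/2 × 1/2 = 0.1838.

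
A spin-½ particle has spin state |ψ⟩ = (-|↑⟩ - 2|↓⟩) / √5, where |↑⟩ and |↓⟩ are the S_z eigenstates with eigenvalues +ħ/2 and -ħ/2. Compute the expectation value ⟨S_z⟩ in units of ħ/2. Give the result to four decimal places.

-0.6000

⟨σ_z⟩ = |a|² - |b|² divided by |a|²+|b|², with a, b the |↑⟩, |↓⟩ amplitudes.
= (1 - 4)/5 = -3/5.
⟨S_z⟩ = (ħ/2)·⟨σ_z⟩.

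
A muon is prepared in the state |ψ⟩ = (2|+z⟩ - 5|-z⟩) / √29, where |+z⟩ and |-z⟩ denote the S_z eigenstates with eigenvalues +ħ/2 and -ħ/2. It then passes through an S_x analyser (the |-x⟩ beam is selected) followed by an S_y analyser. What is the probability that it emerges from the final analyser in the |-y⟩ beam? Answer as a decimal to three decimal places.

0.422

First analyser (S_x): P(|-x⟩) = |⟨-x|ψ⟩|² = 49/58.
After stage 1 the state is |-x⟩; P(|-y⟩) = |⟨-y|-x⟩|² = 1/2.
Joint probability = 49/58 × 1/2 = 0.422.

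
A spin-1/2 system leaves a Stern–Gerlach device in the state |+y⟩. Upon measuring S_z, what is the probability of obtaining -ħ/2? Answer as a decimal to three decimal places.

0.500

In the S_z basis, |+y⟩ = (|↑⟩ + i|↓⟩)/√2 and |-z⟩ = |↓⟩.
|⟨-z|+y⟩|² = 1/2.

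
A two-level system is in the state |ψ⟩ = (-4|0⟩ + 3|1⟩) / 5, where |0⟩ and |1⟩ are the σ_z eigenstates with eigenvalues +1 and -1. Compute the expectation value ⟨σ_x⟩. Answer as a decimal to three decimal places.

-0.960

⟨σ_x⟩ = 2 Re(a* b)/(|a|²+|b|²) with a = -4, b = 3.
a* b = -12, so ⟨σ_x⟩ = -24/25.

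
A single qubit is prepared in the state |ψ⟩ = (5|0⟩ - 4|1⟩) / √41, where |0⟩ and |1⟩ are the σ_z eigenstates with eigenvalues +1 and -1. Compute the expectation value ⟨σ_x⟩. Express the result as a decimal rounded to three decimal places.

⟨σ_x⟩ = 2 Re(a* b)/(|a|²+|b|²) with a = 5, b = -4.
a* b = -20, so ⟨σ_x⟩ = -40/41.

-0.976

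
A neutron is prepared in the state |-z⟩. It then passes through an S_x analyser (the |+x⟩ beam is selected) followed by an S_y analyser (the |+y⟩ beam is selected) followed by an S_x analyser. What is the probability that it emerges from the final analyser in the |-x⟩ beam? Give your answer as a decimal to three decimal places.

First analyser (S_x): from |-z⟩, P(|+x⟩) = 1/2.
After stage 1 the state is |+x⟩; P(|+y⟩) = |⟨+y|+x⟩|² = 1/2.
After stage 2 the state is |+y⟩; P(|-x⟩) = |⟨-x|+y⟩|² = 1/2.
Joint probability = 1/2 × 1/2 × 1/2 = 0.125.

0.125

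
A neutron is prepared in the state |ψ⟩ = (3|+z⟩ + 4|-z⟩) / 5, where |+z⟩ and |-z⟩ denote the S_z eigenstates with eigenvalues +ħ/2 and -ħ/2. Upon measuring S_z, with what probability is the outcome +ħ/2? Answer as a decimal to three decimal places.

The +ħ/2 outcome corresponds to |+z⟩. Its amplitude in |ψ⟩ is 3/5.
P = |3|² / 25 = 9/25.

0.360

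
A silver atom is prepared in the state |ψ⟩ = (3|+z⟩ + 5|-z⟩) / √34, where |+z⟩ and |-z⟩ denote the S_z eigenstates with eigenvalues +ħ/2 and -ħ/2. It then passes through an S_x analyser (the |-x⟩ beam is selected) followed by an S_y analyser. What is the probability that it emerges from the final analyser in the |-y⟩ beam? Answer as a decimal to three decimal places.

0.029

First analyser (S_x): P(|-x⟩) = |⟨-x|ψ⟩|² = 4/68.
After stage 1 the state is |-x⟩; P(|-y⟩) = |⟨-y|-x⟩|² = 1/2.
Joint probability = 4/68 × 1/2 = 0.029.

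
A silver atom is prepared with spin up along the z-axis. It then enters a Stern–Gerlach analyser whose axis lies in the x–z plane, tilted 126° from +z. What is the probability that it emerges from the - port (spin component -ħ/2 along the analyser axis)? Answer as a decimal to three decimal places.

0.794

For spin-½, the probability of finding spin-up along an axis at angle θ to the initial spin direction is cos²(θ/2); spin-down is sin²(θ/2).
θ = 126°, so P = sin²(63°) ≈ 0.794.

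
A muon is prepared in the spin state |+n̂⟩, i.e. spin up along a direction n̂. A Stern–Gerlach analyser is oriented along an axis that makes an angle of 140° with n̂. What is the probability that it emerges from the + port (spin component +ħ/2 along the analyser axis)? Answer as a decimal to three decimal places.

0.117

For spin-½, the probability of finding spin-up along an axis at angle θ to the initial spin direction is cos²(θ/2); spin-down is sin²(θ/2).
θ = 140°, so P = cos²(70°) ≈ 0.117.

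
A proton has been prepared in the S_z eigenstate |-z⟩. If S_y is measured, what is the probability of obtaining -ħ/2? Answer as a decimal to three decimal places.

0.500

In the S_z basis, |-z⟩ = |-z⟩ and |-y⟩ = (|+z⟩ - i|-z⟩)/√2.
|⟨-y|-z⟩|² = 1/2.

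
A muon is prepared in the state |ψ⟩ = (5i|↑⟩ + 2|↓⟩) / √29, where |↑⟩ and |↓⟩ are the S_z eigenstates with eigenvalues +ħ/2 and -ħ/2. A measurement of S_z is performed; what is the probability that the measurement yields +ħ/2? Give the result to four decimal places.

0.8621

The +ħ/2 outcome corresponds to |↑⟩. Its amplitude in |ψ⟩ is 5i/√29.
P = |5i|² / 29 = 25/29.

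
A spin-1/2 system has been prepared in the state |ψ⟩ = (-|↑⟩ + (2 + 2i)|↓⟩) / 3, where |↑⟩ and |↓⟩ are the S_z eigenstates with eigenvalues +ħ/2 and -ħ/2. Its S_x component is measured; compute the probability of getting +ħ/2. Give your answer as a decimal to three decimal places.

0.278

|+x⟩ = (|↑⟩ + |↓⟩)/√2, so ⟨+x|ψ⟩ = (1 + 2i) / (√2·3).
P = |1 + 2i|² / 18 = 5/18.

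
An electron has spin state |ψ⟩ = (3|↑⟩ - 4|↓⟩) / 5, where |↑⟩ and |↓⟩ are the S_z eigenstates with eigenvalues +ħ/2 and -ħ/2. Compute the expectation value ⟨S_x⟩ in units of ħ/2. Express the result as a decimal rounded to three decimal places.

⟨σ_x⟩ = 2 Re(a* b)/(|a|²+|b|²) with a = 3, b = -4.
a* b = -12, so ⟨σ_x⟩ = -24/25.
⟨S_x⟩ = (ħ/2)·⟨σ_x⟩.

-0.960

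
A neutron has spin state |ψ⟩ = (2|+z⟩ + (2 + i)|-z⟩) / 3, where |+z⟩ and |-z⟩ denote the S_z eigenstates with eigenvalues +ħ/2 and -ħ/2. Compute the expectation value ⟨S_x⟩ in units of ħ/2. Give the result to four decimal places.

⟨σ_x⟩ = 2 Re(a* b)/(|a|²+|b|²) with a = 2, b = (2 + i).
a* b = (4 + 2i), so ⟨σ_x⟩ = 8/9.
⟨S_x⟩ = (ħ/2)·⟨σ_x⟩.

0.8889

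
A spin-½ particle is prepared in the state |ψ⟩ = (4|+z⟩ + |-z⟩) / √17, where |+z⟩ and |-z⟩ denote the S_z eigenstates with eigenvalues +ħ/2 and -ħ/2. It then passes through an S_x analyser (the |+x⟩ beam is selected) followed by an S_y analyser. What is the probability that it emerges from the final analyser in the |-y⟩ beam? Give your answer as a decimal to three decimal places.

First analyser (S_x): P(|+x⟩) = |⟨+x|ψ⟩|² = 25/34.
After stage 1 the state is |+x⟩; P(|-y⟩) = |⟨-y|+x⟩|² = 1/2.
Joint probability = 25/34 × 1/2 = 0.368.

0.368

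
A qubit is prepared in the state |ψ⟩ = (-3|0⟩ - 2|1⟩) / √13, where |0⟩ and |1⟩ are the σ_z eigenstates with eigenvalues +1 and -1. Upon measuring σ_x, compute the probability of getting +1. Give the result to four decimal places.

0.9615

|+x⟩ = (|0⟩ + |1⟩)/√2, so ⟨+x|ψ⟩ = (-5) / (√2·√13).
P = |-5|² / 26 = 25/26.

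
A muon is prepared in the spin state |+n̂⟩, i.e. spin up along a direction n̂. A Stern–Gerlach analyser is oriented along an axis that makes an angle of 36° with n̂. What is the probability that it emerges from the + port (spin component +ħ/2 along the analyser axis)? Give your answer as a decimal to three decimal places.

0.905

For spin-½, the probability of finding spin-up along an axis at angle θ to the initial spin direction is cos²(θ/2); spin-down is sin²(θ/2).
θ = 36°, so P = cos²(18°) ≈ 0.905.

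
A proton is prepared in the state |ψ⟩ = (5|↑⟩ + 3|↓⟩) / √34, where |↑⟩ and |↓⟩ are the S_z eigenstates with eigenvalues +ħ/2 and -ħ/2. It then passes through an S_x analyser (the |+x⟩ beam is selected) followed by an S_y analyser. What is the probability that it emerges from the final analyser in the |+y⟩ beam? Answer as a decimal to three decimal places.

0.471

First analyser (S_x): P(|+x⟩) = |⟨+x|ψ⟩|² = 64/68.
After stage 1 the state is |+x⟩; P(|+y⟩) = |⟨+y|+x⟩|² = 1/2.
Joint probability = 64/68 × 1/2 = 0.471.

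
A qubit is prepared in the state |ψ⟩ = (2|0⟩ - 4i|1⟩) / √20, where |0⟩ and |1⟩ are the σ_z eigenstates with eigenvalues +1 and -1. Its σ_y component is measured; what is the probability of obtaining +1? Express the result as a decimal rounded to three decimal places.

|+y⟩ = (|0⟩ + i|1⟩)/√2, so ⟨+y|ψ⟩ = (-2) / (√2·√20).
P = |-2|² / 40 = 4/40.

0.100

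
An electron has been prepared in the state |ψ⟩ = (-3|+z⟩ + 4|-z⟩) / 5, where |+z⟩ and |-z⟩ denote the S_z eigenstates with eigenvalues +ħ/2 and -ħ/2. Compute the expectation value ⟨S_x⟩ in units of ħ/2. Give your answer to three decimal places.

-0.960

⟨σ_x⟩ = 2 Re(a* b)/(|a|²+|b|²) with a = -3, b = 4.
a* b = -12, so ⟨σ_x⟩ = -24/25.
⟨S_x⟩ = (ħ/2)·⟨σ_x⟩.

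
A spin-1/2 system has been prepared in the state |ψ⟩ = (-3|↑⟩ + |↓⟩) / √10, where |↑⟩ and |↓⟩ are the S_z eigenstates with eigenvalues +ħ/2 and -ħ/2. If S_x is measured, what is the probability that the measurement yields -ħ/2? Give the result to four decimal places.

0.8000

|-x⟩ = (|↑⟩ - |↓⟩)/√2, so ⟨-x|ψ⟩ = (-4) / (√2·√10).
P = |-4|² / 20 = 16/20.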